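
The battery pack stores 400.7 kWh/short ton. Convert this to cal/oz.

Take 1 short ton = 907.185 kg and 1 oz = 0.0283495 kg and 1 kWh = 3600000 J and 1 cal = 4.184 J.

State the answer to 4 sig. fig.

400.7 kWh/short ton × 3600000 J/kWh ÷ 907.185 kg/short ton = 1.59011×10⁶ J/kg
1.59011×10⁶ J/kg ÷ 4.184 J/cal × 0.0283495 kg/oz = 10774.1 cal/oz

1.077×10⁴ cal/oz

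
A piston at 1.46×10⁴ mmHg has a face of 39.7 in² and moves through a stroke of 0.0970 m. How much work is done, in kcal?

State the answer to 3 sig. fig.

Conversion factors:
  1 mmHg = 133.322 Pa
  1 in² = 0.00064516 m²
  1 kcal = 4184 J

1.46×10⁴ mmHg → 1.9465×10⁶ Pa
39.7 in² → 0.0256129 m²
F = P × A = 1.9465×10⁶ × 0.0256129 = 49855.5 N
W = F × d = 49855.5 × 0.097 = 4835.98 J
In kcal: 4835.98 / 4184 = 1.15583 kcal

1.16 kcal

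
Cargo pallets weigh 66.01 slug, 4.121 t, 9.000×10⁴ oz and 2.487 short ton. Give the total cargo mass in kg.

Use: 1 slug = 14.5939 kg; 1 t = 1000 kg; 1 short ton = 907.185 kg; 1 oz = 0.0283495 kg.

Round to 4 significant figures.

9892 kg

66.01 slug × 14.5939 → 963.343 kg
4.121 t × 1000 → 4121 kg
9.000×10⁴ oz × 0.0283495 → 2551.46 kg
2.487 short ton × 907.185 → 2256.17 kg
Sum: 963.343 + 4121 + 2551.46 + 2256.17 = 9891.97 kg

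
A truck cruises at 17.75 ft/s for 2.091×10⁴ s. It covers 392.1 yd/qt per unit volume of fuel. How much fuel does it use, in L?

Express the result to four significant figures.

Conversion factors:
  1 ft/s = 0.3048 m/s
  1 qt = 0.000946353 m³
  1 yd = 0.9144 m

17.75 ft/s → 5.4102 m/s
d = v × t = 5.4102 × 20910 = 113127 m
392.1 yd/qt → 378861 m/m³
V = d / (distance per unit fuel) = 113127 / 378861 = 0.298598 m³
In L: 0.298598 / 0.001 = 298.598 L

298.6 L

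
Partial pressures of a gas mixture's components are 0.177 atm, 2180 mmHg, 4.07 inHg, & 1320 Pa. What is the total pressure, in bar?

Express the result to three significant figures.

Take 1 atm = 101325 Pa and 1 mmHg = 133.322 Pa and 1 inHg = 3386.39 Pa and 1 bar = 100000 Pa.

0.177 atm × 101325 = 17934.5 Pa
2180 mmHg × 133.322 = 290642 Pa
4.07 inHg × 3386.39 = 13782.6 Pa
1320 Pa (already Pa)
Combined: 17934.5 + 290642 + 13782.6 + 1320 = 323679 Pa
In bar: 323679 / 100000 = 3.23679 bar

3.24 bar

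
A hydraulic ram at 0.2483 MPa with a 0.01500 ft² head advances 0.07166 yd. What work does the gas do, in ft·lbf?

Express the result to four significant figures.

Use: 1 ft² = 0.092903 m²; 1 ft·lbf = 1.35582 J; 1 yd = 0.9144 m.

16.72 ft·lbf

0.2483 MPa → 248300 Pa
0.01500 ft² → 0.00139354 m²
F = P × A = 248300 × 0.00139354 = 346.016 N
0.07166 yd → 0.0655259 m
W = F × d = 346.016 × 0.0655259 = 22.673 J
In ft·lbf: 22.673 / 1.35582 = 16.7227 ft·lbf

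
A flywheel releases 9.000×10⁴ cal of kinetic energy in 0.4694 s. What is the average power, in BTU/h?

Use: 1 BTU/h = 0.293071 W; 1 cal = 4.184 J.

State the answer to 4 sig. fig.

9.000×10⁴ cal × 4.184 → 376560 J
P = E / t = 376560 J / 0.4694 s = 802216 W
802216 W ÷ (0.293071 W/BTU/h) = 2.73728×10⁶ BTU/h

2.737×10⁶ BTU/h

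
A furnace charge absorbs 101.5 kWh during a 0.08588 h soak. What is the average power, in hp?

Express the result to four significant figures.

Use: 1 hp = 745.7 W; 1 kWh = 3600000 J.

1585 hp

101.5 kWh × 3600000 → 3.654×10⁸ J
0.08588 h × 3600 → 309.168 s
P = E / t = 3.654×10⁸ J / 309.168 s = 1.18188×10⁶ W
1.18188×10⁶ W ÷ (745.7 W/hp) = 1584.93 hp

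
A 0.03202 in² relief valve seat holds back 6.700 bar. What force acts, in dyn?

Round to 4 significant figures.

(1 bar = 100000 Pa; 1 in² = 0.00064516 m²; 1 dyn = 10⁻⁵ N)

6.700 bar × 100000 = 670000 Pa
0.03202 in² × 0.00064516 = 2.0658×10⁻⁵ m²
F = P × A = 670000 Pa × 2.0658×10⁻⁵ m² = 13.8409 N
13.8409 N ÷ (10⁻⁵ N/dyn) = 1.38409×10⁶ dyn

1.384×10⁶ dyn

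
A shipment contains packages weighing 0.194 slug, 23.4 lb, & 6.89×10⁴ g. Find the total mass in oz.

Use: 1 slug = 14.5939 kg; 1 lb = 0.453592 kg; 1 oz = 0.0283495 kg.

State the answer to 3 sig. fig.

2900 oz

0.194 slug × 14.5939 = 2.83122 kg
23.4 lb × 0.453592 = 10.6141 kg
6.89×10⁴ g × 0.001 = 68.9 kg
Combined: 2.83122 + 10.6141 + 68.9 = 82.3453 kg
In oz: 82.3453 / 0.0283495 = 2904.65 oz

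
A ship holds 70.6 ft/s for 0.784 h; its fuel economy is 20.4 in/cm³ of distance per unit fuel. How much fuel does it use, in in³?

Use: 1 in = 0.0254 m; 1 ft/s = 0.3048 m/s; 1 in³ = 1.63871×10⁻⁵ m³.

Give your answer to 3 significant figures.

70.6 ft/s → 21.5189 m/s
0.784 h → 2822.4 s
d = v × t = 21.5189 × 2822.4 = 60734.9 m
20.4 in/cm³ → 518160 m/m³
V = d / (distance per unit fuel) = 60734.9 / 518160 = 0.117213 m³
In in³: 0.117213 / 1.63871×10⁻⁵ = 7152.76 in³

7150 in³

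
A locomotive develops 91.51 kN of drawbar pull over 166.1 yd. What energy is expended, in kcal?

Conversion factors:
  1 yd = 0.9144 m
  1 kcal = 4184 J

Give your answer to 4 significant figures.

3322 kcal

91.51 kN × 1000 → 91510 N
166.1 yd × 0.9144 → 151.882 m
W = F × d = 91510 N × 151.882 m = 1.38987×10⁷ J
1.38987×10⁷ J ÷ (4184 J/kcal) = 3321.87 kcal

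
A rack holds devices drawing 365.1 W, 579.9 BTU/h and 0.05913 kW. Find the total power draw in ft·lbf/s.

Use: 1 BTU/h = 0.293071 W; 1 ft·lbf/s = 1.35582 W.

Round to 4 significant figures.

365.1 W (already W)
579.9 BTU/h × 0.293071 = 169.952 W
0.05913 kW × 1000 = 59.13 W
Combined: 365.1 + 169.952 + 59.13 = 594.182 W
In ft·lbf/s: 594.182 / 1.35582 = 438.245 ft·lbf/s

438.2 ft·lbf/s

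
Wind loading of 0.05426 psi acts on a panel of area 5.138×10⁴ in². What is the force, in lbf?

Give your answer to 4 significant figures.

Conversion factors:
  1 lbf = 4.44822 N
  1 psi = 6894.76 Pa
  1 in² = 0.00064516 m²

0.05426 psi × 6894.76 → 374.11 Pa
5.138×10⁴ in² × 0.00064516 → 33.1483 m²
F = P × A = 374.11 Pa × 33.1483 m² = 12401.1 N
12401.1 N ÷ (4.44822 N/lbf) = 2787.88 lbf

2788 lbf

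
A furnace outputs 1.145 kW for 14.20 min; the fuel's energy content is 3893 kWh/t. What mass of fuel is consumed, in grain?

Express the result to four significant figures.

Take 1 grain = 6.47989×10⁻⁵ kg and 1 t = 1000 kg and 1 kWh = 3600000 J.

1074 grain

1.145 kW → 1145 W
14.20 min → 852 s
E = P × t = 1145 × 852 = 975540 J
3893 kWh/t → 1.40148×10⁷ J/kg
m = E / e_s = 975540 / 1.40148×10⁷ = 0.0696078 kg
In grain: 0.0696078 / 6.47989×10⁻⁵ = 1074.21 grain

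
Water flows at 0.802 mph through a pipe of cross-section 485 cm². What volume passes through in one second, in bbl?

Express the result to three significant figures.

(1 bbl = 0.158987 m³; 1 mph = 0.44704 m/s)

0.109 bbl

0.802 mph × 0.44704 = 0.358526 m/s
485 cm² × 0.0001 = 0.0485 m²
V = v × A × t = 0.358526 m/s × 0.0485 m² × 1 s = 0.0173885 m³
0.0173885 m³ ÷ (0.158987 m³/bbl) = 0.109371 bbl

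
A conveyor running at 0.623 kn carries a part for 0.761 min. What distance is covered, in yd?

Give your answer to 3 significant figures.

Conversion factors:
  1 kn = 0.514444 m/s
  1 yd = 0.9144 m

0.623 kn × 0.514444 = 0.320499 m/s
0.761 min × 60 = 45.66 s
d = v × t = 0.320499 m/s × 45.66 s = 14.634 m
14.634 m ÷ (0.9144 m/yd) = 16.0039 yd

16.0 yd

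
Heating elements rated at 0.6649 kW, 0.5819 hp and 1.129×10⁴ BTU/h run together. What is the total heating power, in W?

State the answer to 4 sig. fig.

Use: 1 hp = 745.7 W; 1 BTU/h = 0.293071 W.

4408 W

0.6649 kW × 1000 = 664.9 W
0.5819 hp × 745.7 = 433.923 W
1.129×10⁴ BTU/h × 0.293071 = 3308.77 W
Sum: 664.9 + 433.923 + 3308.77 = 4407.59 W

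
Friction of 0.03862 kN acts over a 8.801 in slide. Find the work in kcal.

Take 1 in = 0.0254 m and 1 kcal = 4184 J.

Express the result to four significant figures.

0.002063 kcal

0.03862 kN × 1000 → 38.62 N
8.801 in × 0.0254 → 0.223545 m
W = F × d = 38.62 N × 0.223545 m = 8.63331 J
8.63331 J ÷ (4184 J/kcal) = 0.00206341 kcal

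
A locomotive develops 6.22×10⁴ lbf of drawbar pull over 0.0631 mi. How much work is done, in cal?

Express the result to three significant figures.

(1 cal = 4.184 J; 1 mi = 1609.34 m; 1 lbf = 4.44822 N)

6.22×10⁴ lbf × 4.44822 = 276679 N
0.0631 mi × 1609.34 = 101.549 m
W = F × d = 276679 N × 101.549 m = 2.80965×10⁷ J
2.80965×10⁷ J ÷ (4.184 J/cal) = 6.71522×10⁶ cal

6.72×10⁶ cal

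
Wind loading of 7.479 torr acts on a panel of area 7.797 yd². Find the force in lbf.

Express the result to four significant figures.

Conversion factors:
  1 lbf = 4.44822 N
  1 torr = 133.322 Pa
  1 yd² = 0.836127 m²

7.479 torr × 133.322 = 997.115 Pa
7.797 yd² × 0.836127 = 6.51928 m²
F = P × A = 997.115 Pa × 6.51928 m² = 6500.47 N
6500.47 N ÷ (4.44822 N/lbf) = 1461.36 lbf

1461 lbf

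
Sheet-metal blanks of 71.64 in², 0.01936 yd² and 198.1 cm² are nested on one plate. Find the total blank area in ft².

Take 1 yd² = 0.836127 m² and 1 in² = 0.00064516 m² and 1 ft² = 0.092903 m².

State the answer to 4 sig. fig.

0.8850 ft²

71.64 in² × 0.00064516 = 0.0462193 m²
0.01936 yd² × 0.836127 = 0.0161874 m²
198.1 cm² × 0.0001 = 0.01981 m²
Sum: 0.0462193 + 0.0161874 + 0.01981 = 0.0822167 m²
In ft²: 0.0822167 / 0.092903 = 0.884974 ft²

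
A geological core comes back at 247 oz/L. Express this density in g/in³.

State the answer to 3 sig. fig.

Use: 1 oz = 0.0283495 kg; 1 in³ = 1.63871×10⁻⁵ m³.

247 oz/L × 0.0283495 kg/oz ÷ 0.001 m³/L = 7002.33 kg/m³
7002.33 kg/m³ ÷ 0.001 kg/g × 1.63871×10⁻⁵ m³/in³ = 114.748 g/in³

115 g/in³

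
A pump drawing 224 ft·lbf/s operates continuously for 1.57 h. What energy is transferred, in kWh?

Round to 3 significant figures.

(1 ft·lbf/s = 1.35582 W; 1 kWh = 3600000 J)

224 ft·lbf/s × 1.35582 = 303.704 W
1.57 h × 3600 = 5652 s
E = P × t = 303.704 W × 5652 s = 1.71654×10⁶ J
1.71654×10⁶ J ÷ (3600000 J/kWh) = 0.476817 kWh

0.477 kWh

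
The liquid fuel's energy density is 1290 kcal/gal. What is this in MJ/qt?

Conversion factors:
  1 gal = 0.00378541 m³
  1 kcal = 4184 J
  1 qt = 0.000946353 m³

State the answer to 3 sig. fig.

1.35 MJ/qt

1290 kcal/gal × 4184 J/kcal ÷ 0.00378541 m³/gal = 1.42583×10⁹ J/m³
1.42583×10⁹ J/m³ ÷ 1000000 J/MJ × 0.000946353 m³/qt = 1.34934 MJ/qt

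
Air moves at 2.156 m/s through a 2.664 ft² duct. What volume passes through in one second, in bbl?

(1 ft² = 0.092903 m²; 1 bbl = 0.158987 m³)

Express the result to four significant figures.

3.356 bbl

2.664 ft² × 0.092903 = 0.247494 m²
V = v × A × t = 2.156 m/s × 0.247494 m² × 1 s = 0.533597 m³
0.533597 m³ ÷ (0.158987 m³/bbl) = 3.35623 bbl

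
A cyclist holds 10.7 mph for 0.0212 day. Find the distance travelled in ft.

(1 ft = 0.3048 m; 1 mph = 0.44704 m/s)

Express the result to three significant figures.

2.87×10⁴ ft

10.7 mph × 0.44704 → 4.78333 m/s
0.0212 day × 86400 → 1831.68 s
d = v × t = 4.78333 m/s × 1831.68 s = 8761.53 m
8761.53 m ÷ (0.3048 m/ft) = 28745.2 ft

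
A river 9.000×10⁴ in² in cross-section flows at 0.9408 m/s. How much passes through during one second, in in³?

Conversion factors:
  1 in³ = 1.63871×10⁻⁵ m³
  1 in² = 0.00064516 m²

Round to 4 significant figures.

3.334×10⁶ in³

9.000×10⁴ in² × 0.00064516 → 58.0644 m²
V = v × A × t = 0.9408 m/s × 58.0644 m² × 1 s = 54.627 m³
54.627 m³ ÷ (1.63871×10⁻⁵ m³/in³) = 3.33354×10⁶ in³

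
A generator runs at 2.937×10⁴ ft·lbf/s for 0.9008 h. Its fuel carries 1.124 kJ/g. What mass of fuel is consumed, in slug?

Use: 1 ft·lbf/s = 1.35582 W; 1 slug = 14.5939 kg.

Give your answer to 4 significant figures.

7.872 slug

2.937×10⁴ ft·lbf/s → 39820.4 W
0.9008 h → 3242.88 s
E = P × t = 39820.4 × 3242.88 = 1.29133×10⁸ J
1.124 kJ/g → 1.124×10⁶ J/kg
m = E / e_s = 1.29133×10⁸ / 1.124×10⁶ = 114.887 kg
In slug: 114.887 / 14.5939 = 7.87226 slug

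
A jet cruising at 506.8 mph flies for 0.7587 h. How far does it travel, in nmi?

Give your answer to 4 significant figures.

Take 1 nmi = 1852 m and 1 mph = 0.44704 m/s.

334.1 nmi

506.8 mph × 0.44704 = 226.56 m/s
0.7587 h × 3600 = 2731.32 s
d = v × t = 226.56 m/s × 2731.32 s = 618808 m
618808 m ÷ (1852 m/nmi) = 334.13 nmi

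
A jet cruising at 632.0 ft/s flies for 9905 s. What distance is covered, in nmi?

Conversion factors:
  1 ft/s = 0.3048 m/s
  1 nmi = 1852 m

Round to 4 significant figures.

1030 nmi

632.0 ft/s × 0.3048 → 192.634 m/s
d = v × t = 192.634 m/s × 9905 s = 1.90804×10⁶ m
1.90804×10⁶ m ÷ (1852 m/nmi) = 1030.26 nmi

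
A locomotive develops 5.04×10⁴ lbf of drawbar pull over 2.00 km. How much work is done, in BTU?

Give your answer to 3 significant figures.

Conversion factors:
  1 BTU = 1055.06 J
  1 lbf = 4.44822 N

5.04×10⁴ lbf × 4.44822 → 224190 N
2.00 km × 1000 → 2000 m
W = F × d = 224190 N × 2000 m = 4.4838×10⁸ J
4.4838×10⁸ J ÷ (1055.06 J/BTU) = 424981 BTU

4.25×10⁵ BTU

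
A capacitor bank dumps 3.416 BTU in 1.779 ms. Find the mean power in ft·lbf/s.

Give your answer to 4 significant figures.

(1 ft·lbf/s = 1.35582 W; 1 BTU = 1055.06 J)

3.416 BTU × 1055.06 = 3604.08 J
1.779 ms × 0.001 = 0.001779 s
P = E / t = 3604.08 J / 0.001779 s = 2.0259×10⁶ W
2.0259×10⁶ W ÷ (1.35582 W/ft·lbf/s) = 1.49422×10⁶ ft·lbf/s

1.494×10⁶ ft·lbf/s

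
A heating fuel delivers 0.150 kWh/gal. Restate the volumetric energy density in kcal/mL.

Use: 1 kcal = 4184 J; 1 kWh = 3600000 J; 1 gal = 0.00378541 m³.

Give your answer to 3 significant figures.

0.0341 kcal/mL

0.150 kWh/gal × 3600000 J/kWh ÷ 0.00378541 m³/gal = 1.42653×10⁸ J/m³
1.42653×10⁸ J/m³ ÷ 4184 J/kcal × 10⁻⁶ m³/mL = 0.0340949 kcal/mL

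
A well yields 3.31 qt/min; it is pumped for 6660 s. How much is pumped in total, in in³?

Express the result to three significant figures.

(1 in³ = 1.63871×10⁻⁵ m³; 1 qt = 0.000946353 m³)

3.31 qt/min → 5.22071×10⁻⁵ m³/s
V = Q × t = 5.22071×10⁻⁵ × 6660 = 0.347699 m³
In in³: 0.347699 / 1.63871×10⁻⁵ = 21217.8 in³

2.12×10⁴ in³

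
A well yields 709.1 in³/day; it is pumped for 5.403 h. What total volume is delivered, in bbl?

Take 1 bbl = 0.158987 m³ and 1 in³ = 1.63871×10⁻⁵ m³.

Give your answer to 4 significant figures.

0.01645 bbl

709.1 in³/day → 1.34492×10⁻⁷ m³/s
5.403 h → 19450.8 s
V = Q × t = 1.34492×10⁻⁷ × 19450.8 = 0.00261598 m³
In bbl: 0.00261598 / 0.158987 = 0.016454 bbl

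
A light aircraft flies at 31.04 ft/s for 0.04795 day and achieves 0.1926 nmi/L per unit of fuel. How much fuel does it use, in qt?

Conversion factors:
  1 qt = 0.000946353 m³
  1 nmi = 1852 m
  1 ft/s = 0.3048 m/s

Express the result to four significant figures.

116.1 qt

31.04 ft/s → 9.46099 m/s
0.04795 day → 4142.88 s
d = v × t = 9.46099 × 4142.88 = 39195.7 m
0.1926 nmi/L → 356695 m/m³
V = d / (distance per unit fuel) = 39195.7 / 356695 = 0.109886 m³
In qt: 0.109886 / 0.000946353 = 116.115 qt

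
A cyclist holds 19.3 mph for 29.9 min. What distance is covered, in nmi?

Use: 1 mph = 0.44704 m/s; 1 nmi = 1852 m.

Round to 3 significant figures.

19.3 mph × 0.44704 = 8.62787 m/s
29.9 min × 60 = 1794 s
d = v × t = 8.62787 m/s × 1794 s = 15478.4 m
15478.4 m ÷ (1852 m/nmi) = 8.35767 nmi

8.36 nmi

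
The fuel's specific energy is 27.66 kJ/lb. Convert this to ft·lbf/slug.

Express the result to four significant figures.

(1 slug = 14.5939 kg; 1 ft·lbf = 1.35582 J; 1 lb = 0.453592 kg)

27.66 kJ/lb × 1000 J/kJ ÷ 0.453592 kg/lb = 60979.9 J/kg
60979.9 J/kg ÷ 1.35582 J/ft·lbf × 14.5939 kg/slug = 656381 ft·lbf/slug

6.564×10⁵ ft·lbf/slug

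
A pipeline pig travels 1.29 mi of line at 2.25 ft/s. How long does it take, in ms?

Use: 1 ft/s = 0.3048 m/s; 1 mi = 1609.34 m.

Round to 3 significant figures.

1.29 mi × 1609.34 = 2076.05 m
2.25 ft/s × 0.3048 = 0.6858 m/s
t = d / v = 2076.05 m / 0.6858 m/s = 3027.19 s
3027.19 s ÷ (0.001 s/ms) = 3.02719×10⁶ ms

3.03×10⁶ ms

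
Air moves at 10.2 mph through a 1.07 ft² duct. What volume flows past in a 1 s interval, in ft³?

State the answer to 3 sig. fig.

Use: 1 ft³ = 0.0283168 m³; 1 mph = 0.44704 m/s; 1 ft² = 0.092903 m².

16.0 ft³

10.2 mph × 0.44704 = 4.55981 m/s
1.07 ft² × 0.092903 = 0.0994062 m²
V = v × A × t = 4.55981 m/s × 0.0994062 m² × 1 s = 0.453273 m³
0.453273 m³ ÷ (0.0283168 m³/ft³) = 16.0072 ft³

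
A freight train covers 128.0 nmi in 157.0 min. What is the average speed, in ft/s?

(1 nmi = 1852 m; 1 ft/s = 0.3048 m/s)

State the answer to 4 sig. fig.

82.56 ft/s

128.0 nmi × 1852 → 237056 m
157.0 min × 60 → 9420 s
v = d / t = 237056 m / 9420 s = 25.1652 m/s
25.1652 m/s ÷ (0.3048 m/s/ft/s) = 82.563 ft/s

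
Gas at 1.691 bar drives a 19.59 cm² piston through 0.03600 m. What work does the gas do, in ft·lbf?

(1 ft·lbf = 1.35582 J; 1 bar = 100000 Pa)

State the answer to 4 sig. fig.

1.691 bar → 169100 Pa
19.59 cm² → 0.001959 m²
F = P × A = 169100 × 0.001959 = 331.267 N
W = F × d = 331.267 × 0.036 = 11.9256 J
In ft·lbf: 11.9256 / 1.35582 = 8.79586 ft·lbf

8.796 ft·lbf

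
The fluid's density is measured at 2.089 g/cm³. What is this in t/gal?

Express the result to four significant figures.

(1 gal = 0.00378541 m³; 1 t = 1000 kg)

2.089 g/cm³ × 0.001 kg/g ÷ 10⁻⁶ m³/cm³ = 2089 kg/m³
2089 kg/m³ ÷ 1000 kg/t × 0.00378541 m³/gal = 0.00790772 t/gal

0.007908 t/gal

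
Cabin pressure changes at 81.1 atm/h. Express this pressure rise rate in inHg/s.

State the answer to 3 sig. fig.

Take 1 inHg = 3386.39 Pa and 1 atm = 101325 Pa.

81.1 atm/h × 101325 Pa/atm ÷ 3600 s/h = 2282.63 Pa/s
2282.63 Pa/s ÷ 3386.39 Pa/inHg = 0.67406 inHg/s

0.674 inHg/s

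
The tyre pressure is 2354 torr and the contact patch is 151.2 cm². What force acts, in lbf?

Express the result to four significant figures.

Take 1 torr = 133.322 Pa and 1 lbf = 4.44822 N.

2354 torr × 133.322 → 313840 Pa
151.2 cm² × 0.0001 → 0.01512 m²
F = P × A = 313840 Pa × 0.01512 m² = 4745.26 N
4745.26 N ÷ (4.44822 N/lbf) = 1066.78 lbf

1067 lbf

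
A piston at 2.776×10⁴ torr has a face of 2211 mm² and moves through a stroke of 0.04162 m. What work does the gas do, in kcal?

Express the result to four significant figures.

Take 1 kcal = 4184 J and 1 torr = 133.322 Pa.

2.776×10⁴ torr → 3.70102×10⁶ Pa
2211 mm² → 0.002211 m²
F = P × A = 3.70102×10⁶ × 0.002211 = 8182.96 N
W = F × d = 8182.96 × 0.04162 = 340.575 J
In kcal: 340.575 / 4184 = 0.0813994 kcal

0.08140 kcal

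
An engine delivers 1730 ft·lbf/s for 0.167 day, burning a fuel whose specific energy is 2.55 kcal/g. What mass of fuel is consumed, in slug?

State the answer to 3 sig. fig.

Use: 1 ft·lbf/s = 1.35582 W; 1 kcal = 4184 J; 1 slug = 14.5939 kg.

0.217 slug

1730 ft·lbf/s → 2345.57 W
0.167 day → 14428.8 s
E = P × t = 2345.57 × 14428.8 = 3.38438×10⁷ J
2.55 kcal/g → 1.06692×10⁷ J/kg
m = E / e_s = 3.38438×10⁷ / 1.06692×10⁷ = 3.1721 kg
In slug: 3.1721 / 14.5939 = 0.217358 slug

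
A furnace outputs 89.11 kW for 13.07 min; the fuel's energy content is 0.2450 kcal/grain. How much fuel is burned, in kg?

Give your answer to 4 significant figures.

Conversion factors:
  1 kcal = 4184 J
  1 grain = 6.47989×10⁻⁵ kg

4.417 kg

89.11 kW → 89110 W
13.07 min → 784.2 s
E = P × t = 89110 × 784.2 = 6.98801×10⁷ J
0.2450 kcal/grain → 1.58194×10⁷ J/kg
m = E / e_s = 6.98801×10⁷ / 1.58194×10⁷ = 4.41737 kg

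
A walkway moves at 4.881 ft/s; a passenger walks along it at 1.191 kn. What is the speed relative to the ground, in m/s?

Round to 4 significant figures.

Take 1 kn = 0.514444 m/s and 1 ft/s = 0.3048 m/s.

2.100 m/s

4.881 ft/s × 0.3048 → 1.48773 m/s
1.191 kn × 0.514444 → 0.612703 m/s
Total: 1.48773 + 0.612703 = 2.10043 m/s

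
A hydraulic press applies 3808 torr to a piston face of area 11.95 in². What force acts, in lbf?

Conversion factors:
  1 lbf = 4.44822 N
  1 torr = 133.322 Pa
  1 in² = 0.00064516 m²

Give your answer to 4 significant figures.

879.9 lbf

3808 torr × 133.322 = 507690 Pa
11.95 in² × 0.00064516 = 0.00770966 m²
F = P × A = 507690 Pa × 0.00770966 m² = 3914.12 N
3914.12 N ÷ (4.44822 N/lbf) = 879.929 lbf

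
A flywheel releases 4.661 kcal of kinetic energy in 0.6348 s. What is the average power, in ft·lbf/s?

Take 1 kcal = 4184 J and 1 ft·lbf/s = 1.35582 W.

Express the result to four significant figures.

4.661 kcal × 4184 = 19501.6 J
P = E / t = 19501.6 J / 0.6348 s = 30720.9 W
30720.9 W ÷ (1.35582 W/ft·lbf/s) = 22658.5 ft·lbf/s

2.266×10⁴ ft·lbf/s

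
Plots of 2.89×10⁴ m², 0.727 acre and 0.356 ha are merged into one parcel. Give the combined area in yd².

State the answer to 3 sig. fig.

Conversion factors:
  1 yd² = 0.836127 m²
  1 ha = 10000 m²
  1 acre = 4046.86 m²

2.89×10⁴ m² (already m²)
0.727 acre × 4046.86 = 2942.07 m²
0.356 ha × 10000 = 3560 m²
Sum: 28900 + 2942.07 + 3560 = 35402.1 m²
In yd²: 35402.1 / 0.836127 = 42340.6 yd²

4.23×10⁴ yd²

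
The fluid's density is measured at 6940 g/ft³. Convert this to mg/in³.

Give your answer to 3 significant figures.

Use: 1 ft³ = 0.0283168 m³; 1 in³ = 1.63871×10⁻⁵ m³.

4020 mg/in³

6940 g/ft³ × 0.001 kg/g ÷ 0.0283168 m³/ft³ = 245.084 kg/m³
245.084 kg/m³ ÷ 10⁻⁶ kg/mg × 1.63871×10⁻⁵ m³/in³ = 4016.22 mg/in³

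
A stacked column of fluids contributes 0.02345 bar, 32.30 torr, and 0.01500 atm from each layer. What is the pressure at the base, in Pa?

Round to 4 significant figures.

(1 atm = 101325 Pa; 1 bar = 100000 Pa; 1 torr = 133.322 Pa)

8171 Pa

0.02345 bar × 100000 = 2345 Pa
32.30 torr × 133.322 = 4306.3 Pa
0.01500 atm × 101325 = 1519.88 Pa
Combined: 2345 + 4306.3 + 1519.88 = 8171.18 Pa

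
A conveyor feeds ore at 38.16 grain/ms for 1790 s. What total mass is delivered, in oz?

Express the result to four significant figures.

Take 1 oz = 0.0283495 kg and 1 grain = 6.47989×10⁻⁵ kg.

38.16 grain/ms → 2.47273 kg/s
m = ṁ × t = 2.47273 × 1790 = 4426.19 kg
In oz: 4426.19 / 0.0283495 = 156129 oz

1.561×10⁵ oz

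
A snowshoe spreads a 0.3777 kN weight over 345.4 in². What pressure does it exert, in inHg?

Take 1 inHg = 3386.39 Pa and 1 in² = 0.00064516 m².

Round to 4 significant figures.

0.5005 inHg

0.3777 kN × 1000 → 377.7 N
345.4 in² × 0.00064516 → 0.222838 m²
P = F / A = 377.7 N / 0.222838 m² = 1694.95 Pa
1694.95 Pa ÷ (3386.39 Pa/inHg) = 0.500518 inHg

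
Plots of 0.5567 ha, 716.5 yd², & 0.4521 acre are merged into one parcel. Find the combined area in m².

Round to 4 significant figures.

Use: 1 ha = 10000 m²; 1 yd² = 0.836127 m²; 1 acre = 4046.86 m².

7996 m²

0.5567 ha × 10000 → 5567 m²
716.5 yd² × 0.836127 → 599.085 m²
0.4521 acre × 4046.86 → 1829.59 m²
Total: 5567 + 599.085 + 1829.59 = 7995.68 m²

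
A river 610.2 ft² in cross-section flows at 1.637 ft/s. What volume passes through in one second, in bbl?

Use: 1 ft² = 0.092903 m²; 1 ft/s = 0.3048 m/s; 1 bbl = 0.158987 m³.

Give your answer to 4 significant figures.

177.9 bbl

1.637 ft/s × 0.3048 → 0.498958 m/s
610.2 ft² × 0.092903 → 56.6894 m²
V = v × A × t = 0.498958 m/s × 56.6894 m² × 1 s = 28.2856 m³
28.2856 m³ ÷ (0.158987 m³/bbl) = 177.911 bbl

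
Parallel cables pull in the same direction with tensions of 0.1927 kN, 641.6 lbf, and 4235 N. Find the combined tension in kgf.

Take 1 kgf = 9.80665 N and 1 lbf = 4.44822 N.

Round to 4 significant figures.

0.1927 kN × 1000 → 192.7 N
641.6 lbf × 4.44822 → 2853.98 N
4235 N (already N)
Total: 192.7 + 2853.98 + 4235 = 7281.68 N
In kgf: 7281.68 / 9.80665 = 742.525 kgf

742.5 kgf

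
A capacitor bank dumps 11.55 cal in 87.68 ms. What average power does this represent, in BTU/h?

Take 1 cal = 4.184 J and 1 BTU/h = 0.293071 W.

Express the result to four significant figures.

11.55 cal × 4.184 → 48.3252 J
87.68 ms × 0.001 → 0.08768 s
P = E / t = 48.3252 J / 0.08768 s = 551.154 W
551.154 W ÷ (0.293071 W/BTU/h) = 1880.62 BTU/h

1881 BTU/h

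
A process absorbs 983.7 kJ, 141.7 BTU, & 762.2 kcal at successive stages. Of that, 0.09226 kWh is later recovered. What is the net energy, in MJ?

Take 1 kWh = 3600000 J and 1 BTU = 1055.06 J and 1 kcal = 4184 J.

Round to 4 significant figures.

3.990 MJ

983.7 kJ × 1000 = 983700 J
141.7 BTU × 1055.06 = 149502 J
762.2 kcal × 4184 = 3.18904×10⁶ J
0.09226 kWh × 3600000 = 332136 J
Result: 983700 + 149502 + 3.18904×10⁶ − 332136 = 3.99011×10⁶ J
In MJ: 3.99011×10⁶ / 1000000 = 3.99011 MJ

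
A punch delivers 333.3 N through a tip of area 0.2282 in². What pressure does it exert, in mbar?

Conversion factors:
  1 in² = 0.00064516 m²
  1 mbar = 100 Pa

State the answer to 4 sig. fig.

0.2282 in² × 0.00064516 → 1.47226×10⁻⁴ m²
P = F / A = 333.3 N / 1.47226×10⁻⁴ m² = 2.26387×10⁶ Pa
2.26387×10⁶ Pa ÷ (100 Pa/mbar) = 22638.7 mbar

2.264×10⁴ mbar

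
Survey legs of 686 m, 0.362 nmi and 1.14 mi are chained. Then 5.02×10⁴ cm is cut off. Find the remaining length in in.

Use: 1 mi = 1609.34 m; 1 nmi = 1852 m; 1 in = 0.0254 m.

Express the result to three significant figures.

1.06×10⁵ in

686 m (already m)
0.362 nmi × 1852 = 670.424 m
1.14 mi × 1609.34 = 1834.65 m
5.02×10⁴ cm × 0.01 = 502 m
Result: 686 + 670.424 + 1834.65 − 502 = 2689.07 m
In in: 2689.07 / 0.0254 = 105869 in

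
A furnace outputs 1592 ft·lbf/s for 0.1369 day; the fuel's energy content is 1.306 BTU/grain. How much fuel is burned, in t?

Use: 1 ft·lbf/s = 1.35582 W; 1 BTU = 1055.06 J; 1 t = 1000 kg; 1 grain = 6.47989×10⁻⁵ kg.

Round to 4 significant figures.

0.001201 t

1592 ft·lbf/s → 2158.47 W
0.1369 day → 11828.2 s
E = P × t = 2158.47 × 11828.2 = 2.55308×10⁷ J
1.306 BTU/grain → 2.12644×10⁷ J/kg
m = E / e_s = 2.55308×10⁷ / 2.12644×10⁷ = 1.20064 kg
In t: 1.20064 / 1000 = 0.00120064 t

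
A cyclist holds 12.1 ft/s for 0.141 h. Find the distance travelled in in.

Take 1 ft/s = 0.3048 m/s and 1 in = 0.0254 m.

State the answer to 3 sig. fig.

12.1 ft/s × 0.3048 → 3.68808 m/s
0.141 h × 3600 → 507.6 s
d = v × t = 3.68808 m/s × 507.6 s = 1872.07 m
1872.07 m ÷ (0.0254 m/in) = 73703.5 in

7.37×10⁴ in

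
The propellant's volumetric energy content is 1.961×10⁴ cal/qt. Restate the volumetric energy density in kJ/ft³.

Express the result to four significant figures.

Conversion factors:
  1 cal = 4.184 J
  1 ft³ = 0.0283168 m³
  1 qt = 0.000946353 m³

2455 kJ/ft³

1.961×10⁴ cal/qt × 4.184 J/cal ÷ 0.000946353 m³/qt = 8.66994×10⁷ J/m³
8.66994×10⁷ J/m³ ÷ 1000 J/kJ × 0.0283168 m³/ft³ = 2455.05 kJ/ft³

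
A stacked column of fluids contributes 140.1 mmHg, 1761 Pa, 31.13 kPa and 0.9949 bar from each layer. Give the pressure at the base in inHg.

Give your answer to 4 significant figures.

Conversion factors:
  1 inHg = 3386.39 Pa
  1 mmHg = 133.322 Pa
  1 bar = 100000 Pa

44.61 inHg

140.1 mmHg × 133.322 → 18678.4 Pa
1761 Pa (already Pa)
31.13 kPa × 1000 → 31130 Pa
0.9949 bar × 100000 → 99490 Pa
Sum: 18678.4 + 1761 + 31130 + 99490 = 151059 Pa
In inHg: 151059 / 3386.39 = 44.6077 inHg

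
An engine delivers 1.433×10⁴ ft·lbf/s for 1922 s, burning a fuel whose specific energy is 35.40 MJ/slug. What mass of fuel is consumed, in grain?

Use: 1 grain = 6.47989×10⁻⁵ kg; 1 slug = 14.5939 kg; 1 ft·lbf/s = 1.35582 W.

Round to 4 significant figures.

2.376×10⁵ grain

1.433×10⁴ ft·lbf/s → 19428.9 W
E = P × t = 19428.9 × 1922 = 3.73423×10⁷ J
35.40 MJ/slug → 2.42567×10⁶ J/kg
m = E / e_s = 3.73423×10⁷ / 2.42567×10⁶ = 15.3946 kg
In grain: 15.3946 / 6.47989×10⁻⁵ = 237575 grain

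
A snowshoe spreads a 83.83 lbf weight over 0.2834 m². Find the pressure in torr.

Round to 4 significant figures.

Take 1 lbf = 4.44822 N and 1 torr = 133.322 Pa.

9.869 torr

83.83 lbf × 4.44822 = 372.894 N
P = F / A = 372.894 N / 0.2834 m² = 1315.79 Pa
1315.79 Pa ÷ (133.322 Pa/torr) = 9.86926 torr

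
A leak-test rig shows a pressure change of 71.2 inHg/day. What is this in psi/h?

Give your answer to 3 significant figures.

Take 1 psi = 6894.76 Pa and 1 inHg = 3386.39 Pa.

1.46 psi/h

71.2 inHg/day × 3386.39 Pa/inHg ÷ 86400 s/day = 2.79064 Pa/s
2.79064 Pa/s ÷ 6894.76 Pa/psi × 3600 s/h = 1.45709 psi/h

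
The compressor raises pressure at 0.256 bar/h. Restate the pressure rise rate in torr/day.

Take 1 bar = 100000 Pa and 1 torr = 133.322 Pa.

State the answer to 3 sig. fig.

4610 torr/day

0.256 bar/h × 100000 Pa/bar ÷ 3600 s/h = 7.11111 Pa/s
7.11111 Pa/s ÷ 133.322 Pa/torr × 86400 s/day = 4608.39 torr/day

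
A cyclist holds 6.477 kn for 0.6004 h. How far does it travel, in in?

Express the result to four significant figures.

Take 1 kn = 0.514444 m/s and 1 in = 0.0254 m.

6.477 kn × 0.514444 → 3.33205 m/s
0.6004 h × 3600 → 2161.44 s
d = v × t = 3.33205 m/s × 2161.44 s = 7202.03 m
7202.03 m ÷ (0.0254 m/in) = 283544 in

2.835×10⁵ in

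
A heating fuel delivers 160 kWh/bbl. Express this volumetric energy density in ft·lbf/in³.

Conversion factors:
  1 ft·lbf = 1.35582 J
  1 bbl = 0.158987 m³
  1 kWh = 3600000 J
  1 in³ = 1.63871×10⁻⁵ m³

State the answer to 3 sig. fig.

4.38×10⁴ ft·lbf/in³

160 kWh/bbl × 3600000 J/kWh ÷ 0.158987 m³/bbl = 3.62294×10⁹ J/m³
3.62294×10⁹ J/m³ ÷ 1.35582 J/ft·lbf × 1.63871×10⁻⁵ m³/in³ = 43788.6 ft·lbf/in³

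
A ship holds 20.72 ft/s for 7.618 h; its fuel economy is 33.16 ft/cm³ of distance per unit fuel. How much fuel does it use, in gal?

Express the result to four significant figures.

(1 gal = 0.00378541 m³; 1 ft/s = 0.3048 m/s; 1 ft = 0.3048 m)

4.527 gal

20.72 ft/s → 6.31546 m/s
7.618 h → 27424.8 s
d = v × t = 6.31546 × 27424.8 = 173200 m
33.16 ft/cm³ → 1.01072×10⁷ m/m³
V = d / (distance per unit fuel) = 173200 / 1.01072×10⁷ = 0.0171363 m³
In gal: 0.0171363 / 0.00378541 = 4.52693 gal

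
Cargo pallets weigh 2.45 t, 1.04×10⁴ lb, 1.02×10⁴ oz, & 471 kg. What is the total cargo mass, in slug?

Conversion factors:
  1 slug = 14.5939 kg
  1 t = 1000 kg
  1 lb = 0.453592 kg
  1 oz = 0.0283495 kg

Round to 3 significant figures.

543 slug

2.45 t × 1000 = 2450 kg
1.04×10⁴ lb × 0.453592 = 4717.36 kg
1.02×10⁴ oz × 0.0283495 = 289.165 kg
471 kg (already kg)
Sum: 2450 + 4717.36 + 289.165 + 471 = 7927.52 kg
In slug: 7927.52 / 14.5939 = 543.208 slug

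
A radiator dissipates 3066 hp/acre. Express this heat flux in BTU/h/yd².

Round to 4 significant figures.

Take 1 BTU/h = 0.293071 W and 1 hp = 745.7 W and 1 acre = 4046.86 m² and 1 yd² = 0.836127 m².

1612 BTU/h/yd²

3066 hp/acre × 745.7 W/hp ÷ 4046.86 m²/acre = 564.961 W/m²
564.961 W/m² ÷ 0.293071 W/BTU/h × 0.836127 m²/yd² = 1611.82 BTU/h/yd²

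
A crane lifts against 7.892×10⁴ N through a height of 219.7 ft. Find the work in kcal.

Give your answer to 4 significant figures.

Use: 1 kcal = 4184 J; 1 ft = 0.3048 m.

1263 kcal

219.7 ft × 0.3048 = 66.9646 m
W = F × d = 78920 N × 66.9646 m = 5.28485×10⁶ J
5.28485×10⁶ J ÷ (4184 J/kcal) = 1263.11 kcal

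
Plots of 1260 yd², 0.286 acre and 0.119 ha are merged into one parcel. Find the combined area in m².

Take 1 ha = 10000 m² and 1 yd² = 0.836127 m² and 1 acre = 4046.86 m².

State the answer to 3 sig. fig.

1260 yd² × 0.836127 → 1053.52 m²
0.286 acre × 4046.86 → 1157.4 m²
0.119 ha × 10000 → 1190 m²
Total: 1053.52 + 1157.4 + 1190 = 3400.92 m²

3400 m²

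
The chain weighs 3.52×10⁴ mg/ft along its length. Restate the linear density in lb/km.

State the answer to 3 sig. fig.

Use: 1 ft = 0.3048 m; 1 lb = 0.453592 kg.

255 lb/km

3.52×10⁴ mg/ft × 10⁻⁶ kg/mg ÷ 0.3048 m/ft = 0.115486 kg/m
0.115486 kg/m ÷ 0.453592 kg/lb × 1000 m/km = 254.603 lb/km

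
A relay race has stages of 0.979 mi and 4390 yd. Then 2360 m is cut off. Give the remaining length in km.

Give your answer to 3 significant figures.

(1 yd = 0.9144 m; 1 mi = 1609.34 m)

3.23 km

0.979 mi × 1609.34 = 1575.54 m
4390 yd × 0.9144 = 4014.22 m
2360 m (already m)
Net: 1575.54 + 4014.22 − 2360 = 3229.76 m
In km: 3229.76 / 1000 = 3.22976 km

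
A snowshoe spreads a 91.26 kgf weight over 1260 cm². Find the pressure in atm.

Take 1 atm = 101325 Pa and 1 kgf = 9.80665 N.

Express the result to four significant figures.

0.07010 atm

91.26 kgf × 9.80665 → 894.955 N
1260 cm² × 0.0001 → 0.126 m²
P = F / A = 894.955 N / 0.126 m² = 7102.82 Pa
7102.82 Pa ÷ (101325 Pa/atm) = 0.0700994 atm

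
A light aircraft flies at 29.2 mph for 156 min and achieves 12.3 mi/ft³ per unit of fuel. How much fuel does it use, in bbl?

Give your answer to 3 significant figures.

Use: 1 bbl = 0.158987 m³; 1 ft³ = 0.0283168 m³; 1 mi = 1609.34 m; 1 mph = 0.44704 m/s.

29.2 mph → 13.0536 m/s
156 min → 9360 s
d = v × t = 13.0536 × 9360 = 122182 m
12.3 mi/ft³ → 699051 m/m³
V = d / (distance per unit fuel) = 122182 / 699051 = 0.174783 m³
In bbl: 0.174783 / 0.158987 = 1.09935 bbl

1.10 bbl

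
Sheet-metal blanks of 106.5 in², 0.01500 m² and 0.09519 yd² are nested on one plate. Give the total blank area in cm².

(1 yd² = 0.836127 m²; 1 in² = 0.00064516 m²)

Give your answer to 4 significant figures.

1633 cm²

106.5 in² × 0.00064516 = 0.0687095 m²
0.01500 m² (already m²)
0.09519 yd² × 0.836127 = 0.0795909 m²
Sum: 0.0687095 + 0.015 + 0.0795909 = 0.1633 m²
In cm²: 0.1633 / 0.0001 = 1633 cm²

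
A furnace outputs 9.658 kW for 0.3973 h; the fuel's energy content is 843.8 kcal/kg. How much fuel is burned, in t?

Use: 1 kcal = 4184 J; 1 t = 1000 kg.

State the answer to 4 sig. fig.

9.658 kW → 9658 W
0.3973 h → 1430.28 s
E = P × t = 9658 × 1430.28 = 1.38136×10⁷ J
843.8 kcal/kg → 3.53046×10⁶ J/kg
m = E / e_s = 1.38136×10⁷ / 3.53046×10⁶ = 3.91269 kg
In t: 3.91269 / 1000 = 0.00391269 t

0.003913 t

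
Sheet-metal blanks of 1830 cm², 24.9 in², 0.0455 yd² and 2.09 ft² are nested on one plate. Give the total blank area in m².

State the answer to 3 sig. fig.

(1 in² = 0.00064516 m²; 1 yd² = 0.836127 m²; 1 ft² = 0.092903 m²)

0.431 m²

1830 cm² × 0.0001 = 0.183 m²
24.9 in² × 0.00064516 = 0.0160645 m²
0.0455 yd² × 0.836127 = 0.0380438 m²
2.09 ft² × 0.092903 = 0.194167 m²
Combined: 0.183 + 0.0160645 + 0.0380438 + 0.194167 = 0.431275 m²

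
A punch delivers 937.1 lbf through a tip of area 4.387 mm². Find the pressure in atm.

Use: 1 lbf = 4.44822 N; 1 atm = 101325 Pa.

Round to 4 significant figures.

9378 atm

937.1 lbf × 4.44822 → 4168.43 N
4.387 mm² × 10⁻⁶ → 4.387×10⁻⁶ m²
P = F / A = 4168.43 N / 4.387×10⁻⁶ m² = 9.50178×10⁸ Pa
9.50178×10⁸ Pa ÷ (101325 Pa/atm) = 9377.53 atm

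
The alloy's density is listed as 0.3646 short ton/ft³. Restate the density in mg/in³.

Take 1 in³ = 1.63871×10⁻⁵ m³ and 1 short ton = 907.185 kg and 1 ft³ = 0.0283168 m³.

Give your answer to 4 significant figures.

1.914×10⁵ mg/in³

0.3646 short ton/ft³ × 907.185 kg/short ton ÷ 0.0283168 m³/ft³ = 11680.7 kg/m³
11680.7 kg/m³ ÷ 10⁻⁶ kg/mg × 1.63871×10⁻⁵ m³/in³ = 191413 mg/in³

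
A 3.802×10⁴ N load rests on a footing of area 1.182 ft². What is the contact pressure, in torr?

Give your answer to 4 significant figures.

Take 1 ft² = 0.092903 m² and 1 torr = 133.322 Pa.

2597 torr

1.182 ft² × 0.092903 = 0.109811 m²
P = F / A = 38020 N / 0.109811 m² = 346231 Pa
346231 Pa ÷ (133.322 Pa/torr) = 2596.95 torr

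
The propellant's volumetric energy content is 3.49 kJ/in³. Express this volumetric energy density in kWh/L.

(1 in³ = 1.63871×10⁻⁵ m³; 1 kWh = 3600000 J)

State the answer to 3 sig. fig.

0.0592 kWh/L

3.49 kJ/in³ × 1000 J/kJ ÷ 1.63871×10⁻⁵ m³/in³ = 2.12972×10⁸ J/m³
2.12972×10⁸ J/m³ ÷ 3600000 J/kWh × 0.001 m³/L = 0.0591589 kWh/L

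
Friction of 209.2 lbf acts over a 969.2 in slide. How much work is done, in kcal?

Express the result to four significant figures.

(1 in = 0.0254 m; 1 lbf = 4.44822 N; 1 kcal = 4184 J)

209.2 lbf × 4.44822 → 930.568 N
969.2 in × 0.0254 → 24.6177 m
W = F × d = 930.568 N × 24.6177 m = 22908.4 J
22908.4 J ÷ (4184 J/kcal) = 5.47524 kcal

5.475 kcal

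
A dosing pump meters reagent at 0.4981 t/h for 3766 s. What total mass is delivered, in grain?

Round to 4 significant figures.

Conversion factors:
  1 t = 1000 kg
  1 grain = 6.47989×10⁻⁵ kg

8.041×10⁶ grain

0.4981 t/h → 0.138361 kg/s
m = ṁ × t = 0.138361 × 3766 = 521.068 kg
In grain: 521.068 / 6.47989×10⁻⁵ = 8.04131×10⁶ grain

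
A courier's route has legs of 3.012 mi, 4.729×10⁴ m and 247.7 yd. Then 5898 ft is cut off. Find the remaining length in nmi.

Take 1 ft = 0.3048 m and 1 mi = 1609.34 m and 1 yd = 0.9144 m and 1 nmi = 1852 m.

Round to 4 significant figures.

3.012 mi × 1609.34 = 4847.33 m
4.729×10⁴ m (already m)
247.7 yd × 0.9144 = 226.497 m
5898 ft × 0.3048 = 1797.71 m
Net: 4847.33 + 47290 + 226.497 − 1797.71 = 50566.1 m
In nmi: 50566.1 / 1852 = 27.3035 nmi

27.30 nmi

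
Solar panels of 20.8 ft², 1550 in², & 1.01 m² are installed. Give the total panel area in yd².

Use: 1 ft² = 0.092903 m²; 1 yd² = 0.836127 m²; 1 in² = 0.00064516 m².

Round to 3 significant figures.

4.72 yd²

20.8 ft² × 0.092903 = 1.93238 m²
1550 in² × 0.00064516 = 0.999998 m²
1.01 m² (already m²)
Total: 1.93238 + 0.999998 + 1.01 = 3.94238 m²
In yd²: 3.94238 / 0.836127 = 4.71505 yd²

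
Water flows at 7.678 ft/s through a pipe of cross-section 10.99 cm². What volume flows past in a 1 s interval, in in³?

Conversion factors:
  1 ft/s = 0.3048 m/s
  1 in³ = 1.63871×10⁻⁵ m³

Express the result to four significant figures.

156.9 in³

7.678 ft/s × 0.3048 = 2.34025 m/s
10.99 cm² × 0.0001 = 0.001099 m²
V = v × A × t = 2.34025 m/s × 0.001099 m² × 1 s = 0.00257193 m³
0.00257193 m³ ÷ (1.63871×10⁻⁵ m³/in³) = 156.948 in³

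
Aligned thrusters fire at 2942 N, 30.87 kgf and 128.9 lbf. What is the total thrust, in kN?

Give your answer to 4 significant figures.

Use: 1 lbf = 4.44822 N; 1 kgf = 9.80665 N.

2942 N (already N)
30.87 kgf × 9.80665 → 302.731 N
128.9 lbf × 4.44822 → 573.376 N
Combined: 2942 + 302.731 + 573.376 = 3818.11 N
In kN: 3818.11 / 1000 = 3.81811 kN

3.818 kN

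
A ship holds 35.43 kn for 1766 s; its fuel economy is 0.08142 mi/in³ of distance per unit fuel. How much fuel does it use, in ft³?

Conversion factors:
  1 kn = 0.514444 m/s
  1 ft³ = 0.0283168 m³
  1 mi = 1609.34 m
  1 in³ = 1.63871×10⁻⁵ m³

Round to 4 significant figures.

0.1422 ft³

35.43 kn → 18.2268 m/s
d = v × t = 18.2268 × 1766 = 32188.5 m
0.08142 mi/in³ → 7.99607×10⁶ m/m³
V = d / (distance per unit fuel) = 32188.5 / 7.99607×10⁶ = 0.00402554 m³
In ft³: 0.00402554 / 0.0283168 = 0.142161 ft³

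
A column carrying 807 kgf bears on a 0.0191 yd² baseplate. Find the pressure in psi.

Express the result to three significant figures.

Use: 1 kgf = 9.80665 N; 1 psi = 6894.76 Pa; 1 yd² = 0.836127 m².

71.9 psi

807 kgf × 9.80665 → 7913.97 N
0.0191 yd² × 0.836127 → 0.01597 m²
P = F / A = 7913.97 N / 0.01597 m² = 495552 Pa
495552 Pa ÷ (6894.76 Pa/psi) = 71.8737 psi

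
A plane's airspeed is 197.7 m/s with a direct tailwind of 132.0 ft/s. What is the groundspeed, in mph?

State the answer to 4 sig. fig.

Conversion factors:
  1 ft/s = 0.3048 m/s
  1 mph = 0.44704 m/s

532.2 mph

197.7 m/s (already m/s)
132.0 ft/s × 0.3048 → 40.2336 m/s
Sum: 197.7 + 40.2336 = 237.934 m/s
In mph: 237.934 / 0.44704 = 532.243 mph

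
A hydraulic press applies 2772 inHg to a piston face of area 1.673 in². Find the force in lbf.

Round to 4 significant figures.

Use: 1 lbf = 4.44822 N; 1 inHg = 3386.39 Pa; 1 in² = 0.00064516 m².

2772 inHg × 3386.39 = 9.38707×10⁶ Pa
1.673 in² × 0.00064516 = 0.00107935 m²
F = P × A = 9.38707×10⁶ Pa × 0.00107935 m² = 10131.9 N
10131.9 N ÷ (4.44822 N/lbf) = 2277.74 lbf

2278 lbf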